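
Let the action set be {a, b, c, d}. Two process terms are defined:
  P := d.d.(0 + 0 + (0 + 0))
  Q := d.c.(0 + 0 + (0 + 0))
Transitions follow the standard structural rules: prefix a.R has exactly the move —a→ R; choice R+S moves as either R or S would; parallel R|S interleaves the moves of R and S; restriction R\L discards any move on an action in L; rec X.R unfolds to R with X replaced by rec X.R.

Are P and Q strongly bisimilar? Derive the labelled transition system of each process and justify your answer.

P's transition system — 3 states:
  p0 = d.d.(0 + 0 + (0 + 0)) :: -d-> p1
  p1 = d.(0 + 0 + (0 + 0)) :: -d-> p2
  p2 = 0 + 0 + (0 + 0) :: ·
Q's transition system — 3 states:
  q0 = d.c.(0 + 0 + (0 + 0)) :: -d-> q1
  q1 = c.(0 + 0 + (0 + 0)) :: -c-> q2
  q2 = 0 + 0 + (0 + 0) :: ·
Bisimilarity quotient blocks:
  B0 = {p0}
  B1 = {p1}
  B2 = {p2, q2}
  B3 = {q0}
  B4 = {q1}
p0 ∈ B0, q0 ∈ B3 → different blocks

NO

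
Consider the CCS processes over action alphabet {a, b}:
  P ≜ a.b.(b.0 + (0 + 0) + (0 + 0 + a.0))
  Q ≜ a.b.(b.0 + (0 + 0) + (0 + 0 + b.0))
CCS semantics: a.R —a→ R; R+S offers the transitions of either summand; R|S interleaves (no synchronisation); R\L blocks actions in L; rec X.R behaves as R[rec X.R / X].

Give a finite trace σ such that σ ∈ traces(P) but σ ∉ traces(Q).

Reachable graph of P (4 states):
  m0 = a.b.(b.0 + (0 + 0) + (0 + 0 + a.0)) ⊢ —a→ m1
  m1 = b.(b.0 + (0 + 0) + (0 + 0 + a.0)) ⊢ —b→ m2
  m2 = b.0 + (0 + 0) + (0 + 0 + a.0) ⊢ —a→ m3, —b→ m3
  m3 = 0 ⊢ ·
Reachable graph of Q (4 states):
  n0 = a.b.(b.0 + (0 + 0) + (0 + 0 + b.0)) ⊢ —a→ n1
  n1 = b.(b.0 + (0 + 0) + (0 + 0 + b.0)) ⊢ —b→ n2
  n2 = b.0 + (0 + 0) + (0 + 0 + b.0) ⊢ —b→ n3
  n3 = 0 ⊢ ·
Trace ⟨aba⟩ through P, begin at {m0}:
  [1] a ⇒ {m1}
  [2] b ⇒ {m2}
  [3] a ⇒ {m3}
  ✓ P
Trace ⟨aba⟩ through Q, begin at {n0}:
  [1] a ⇒ {n1}
  [2] b ⇒ {n2}
  [3] a ⇒ no successor for Q

aba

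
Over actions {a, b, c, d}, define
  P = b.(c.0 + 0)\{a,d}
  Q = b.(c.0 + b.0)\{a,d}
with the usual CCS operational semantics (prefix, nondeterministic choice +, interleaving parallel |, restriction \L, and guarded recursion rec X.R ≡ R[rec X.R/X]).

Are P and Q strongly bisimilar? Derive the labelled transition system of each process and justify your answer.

Reachable graph of P (3 states):
  s0 = b.(c.0 + 0)\{a,d} :: —b→ s1
  s1 = (c.0 + 0)\{a,d} :: —c→ s2
  s2 = 0\{a,d} :: ∅
Reachable graph of Q (3 states):
  t0 = b.(c.0 + b.0)\{a,d} :: —b→ t1
  t1 = (c.0 + b.0)\{a,d} :: —b→ t2, —c→ t2
  t2 = 0\{a,d} :: ∅
Coarsest stable partition (strong bisimilarity classes):
  B0 = {s0}
  B1 = {s1}
  B2 = {s2, t2}
  B3 = {t0}
  B4 = {t1}
s0 ∈ B0, t0 ∈ B3 → different blocks

NO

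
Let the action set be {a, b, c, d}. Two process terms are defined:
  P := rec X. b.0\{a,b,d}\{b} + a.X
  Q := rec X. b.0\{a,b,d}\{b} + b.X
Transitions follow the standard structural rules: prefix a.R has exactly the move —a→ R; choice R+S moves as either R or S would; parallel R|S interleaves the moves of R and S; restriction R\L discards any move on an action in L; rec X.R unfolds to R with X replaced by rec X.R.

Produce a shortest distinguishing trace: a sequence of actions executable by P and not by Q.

P's transition system — 2 states:
  p0 = rec X. b.0\{a,b,d}\{b} + a.X has moves -a-> p0, -b-> p1
  p1 = 0\{a,b,d}\{b} has moves ·
Q's transition system — 2 states:
  q0 = rec X. b.0\{a,b,d}\{b} + b.X has moves -b-> q0, -b-> q1
  q1 = 0\{a,b,d}\{b} has moves ·
Executing a from P (initial set {p0}):
  step 1 (a): {p0}
  P completes σ.
Executing a from Q (initial set {q0}):
  step 1 (a): no successor for Q

a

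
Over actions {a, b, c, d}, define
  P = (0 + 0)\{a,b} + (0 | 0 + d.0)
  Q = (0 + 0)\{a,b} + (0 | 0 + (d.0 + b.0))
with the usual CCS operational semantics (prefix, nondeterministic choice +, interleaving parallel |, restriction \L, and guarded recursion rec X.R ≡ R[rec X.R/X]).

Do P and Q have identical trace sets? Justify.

trace-distinct — witness ⟨b⟩

LTS(P): 2 reachable states
  m0 = (0 + 0)\{a,b} + (0 | 0 + d.0) :: ··d··> m1
  m1 = 0 :: (no moves)
LTS(Q): 2 reachable states
  n0 = (0 + 0)\{a,b} + (0 | 0 + (d.0 + b.0)) :: ··b··> n1, ··d··> n1
  n1 = 0 :: (no moves)
Executing b from Q (initial set {n0}):
  after b @ step 1: {n1}
  Q completes σ.
Executing b from P (initial set {m0}):
  after b @ step 1: ∅  — P cannot continue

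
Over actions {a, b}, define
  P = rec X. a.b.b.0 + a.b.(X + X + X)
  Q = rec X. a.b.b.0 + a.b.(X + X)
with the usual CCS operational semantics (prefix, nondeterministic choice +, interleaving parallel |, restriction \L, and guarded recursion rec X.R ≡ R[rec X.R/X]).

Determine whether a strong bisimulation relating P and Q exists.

LTS(P): 6 reachable states
  p0 = rec X. a.b.b.0 + a.b.(X + X + X) has moves =a=> p1, =a=> p2
  p1 = b.((rec X. a.b.b.0 + a.b.(X + X + X)) + (rec X. a.b.b.0 + a.b.(X + X + X)) + (rec X. a.b.b.0 + a.b.(X + X + X))) has moves =b=> p3
  p2 = b.b.0 has moves =b=> p4
  p3 = (rec X. a.b.b.0 + a.b.(X + X + X)) + (rec X. a.b.b.0 + a.b.(X + X + X)) + (rec X. a.b.b.0 + a.b.(X + X + X)) has moves =a=> p1, =a=> p2
  p4 = b.0 has moves =b=> p5
  p5 = 0 has moves ·
LTS(Q): 6 reachable states
  q0 = rec X. a.b.b.0 + a.b.(X + X) has moves =a=> q1, =a=> q2
  q1 = b.((rec X. a.b.b.0 + a.b.(X + X)) + (rec X. a.b.b.0 + a.b.(X + X))) has moves =b=> q3
  q2 = b.b.0 has moves =b=> q4
  q3 = (rec X. a.b.b.0 + a.b.(X + X)) + (rec X. a.b.b.0 + a.b.(X + X)) has moves =a=> q1, =a=> q2
  q4 = b.0 has moves =b=> q5
  q5 = 0 has moves ·
Bisimilarity quotient blocks:
  B0 = {p0, p3, q0, q3}
  B1 = {p1, q1}
  B2 = {p2, q2}
  B3 = {p4, q4}
  B4 = {p5, q5}
p0 ∈ B0, q0 ∈ B0 → same block

P ~ Q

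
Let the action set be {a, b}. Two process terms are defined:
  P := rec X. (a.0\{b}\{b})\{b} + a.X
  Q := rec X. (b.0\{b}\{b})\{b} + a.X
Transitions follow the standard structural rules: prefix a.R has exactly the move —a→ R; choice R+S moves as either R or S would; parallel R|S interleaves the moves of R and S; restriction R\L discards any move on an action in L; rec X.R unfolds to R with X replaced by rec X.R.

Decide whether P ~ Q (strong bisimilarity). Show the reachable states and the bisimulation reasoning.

Reachable graph of P (2 states):
  u0 = rec X. (a.0\{b}\{b})\{b} + a.X → =a=> u0, =a=> u1
  u1 = 0\{b}\{b}\{b} → deadlocked
Reachable graph of Q (1 states):
  v0 = rec X. (b.0\{b}\{b})\{b} + a.X → =a=> v0
Coarsest stable partition (strong bisimilarity classes):
  B0 = {u0}
  B1 = {u1}
  B2 = {v0}
u0 ∈ B0, v0 ∈ B2 → different blocks

P ≁ Q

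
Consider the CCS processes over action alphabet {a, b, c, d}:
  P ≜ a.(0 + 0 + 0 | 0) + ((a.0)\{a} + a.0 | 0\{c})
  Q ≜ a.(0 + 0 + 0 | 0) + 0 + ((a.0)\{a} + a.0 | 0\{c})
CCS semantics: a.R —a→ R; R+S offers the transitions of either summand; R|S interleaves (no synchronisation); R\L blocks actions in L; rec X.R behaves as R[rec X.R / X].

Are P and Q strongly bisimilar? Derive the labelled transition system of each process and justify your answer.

LTS(P): 3 reachable states
  p0 = a.(0 + 0 + 0 | 0) + ((a.0)\{a} + a.0 | 0\{c}) → --a--▸ p1, --a--▸ p2
  p1 = 0 + 0 + 0 | 0 → (no moves)
  p2 = 0 | 0\{c} → (no moves)
LTS(Q): 3 reachable states
  q0 = a.(0 + 0 + 0 | 0) + 0 + ((a.0)\{a} + a.0 | 0\{c}) → --a--▸ q1, --a--▸ q2
  q1 = 0 + 0 + 0 | 0 → (no moves)
  q2 = 0 | 0\{c} → (no moves)
Coarsest stable partition (strong bisimilarity classes):
  B0 = {p0, q0}
  B1 = {p1, p2, q1, q2}
p0 ∈ B0, q0 ∈ B0 → same block

YES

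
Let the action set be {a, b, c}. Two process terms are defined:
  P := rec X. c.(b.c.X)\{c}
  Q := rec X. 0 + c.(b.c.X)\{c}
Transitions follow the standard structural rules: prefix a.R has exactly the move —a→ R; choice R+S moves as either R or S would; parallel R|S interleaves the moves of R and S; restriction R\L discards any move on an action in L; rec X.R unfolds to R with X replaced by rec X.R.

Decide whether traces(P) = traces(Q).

YES

LTS(P): 3 reachable states
  u0 = rec X. c.(b.c.X)\{c} has moves -c-> u1
  u1 = (b.c.(rec X. c.(b.c.X)\{c}))\{c} has moves -b-> u2
  u2 = (c.(rec X. c.(b.c.X)\{c}))\{c} has moves deadlocked
LTS(Q): 3 reachable states
  v0 = rec X. 0 + c.(b.c.X)\{c} has moves -c-> v1
  v1 = (b.c.(rec X. 0 + c.(b.c.X)\{c}))\{c} has moves -b-> v2
  v2 = (c.(rec X. 0 + c.(b.c.X)\{c}))\{c} has moves deadlocked
Coarsest stable partition (strong bisimilarity classes):
  B0 = {u0, v0}
  B1 = {u1, v1}
  B2 = {u2, v2}
u0 ∈ B0, v0 ∈ B0 → same block
Bisimilar ⇒ trace-equivalent.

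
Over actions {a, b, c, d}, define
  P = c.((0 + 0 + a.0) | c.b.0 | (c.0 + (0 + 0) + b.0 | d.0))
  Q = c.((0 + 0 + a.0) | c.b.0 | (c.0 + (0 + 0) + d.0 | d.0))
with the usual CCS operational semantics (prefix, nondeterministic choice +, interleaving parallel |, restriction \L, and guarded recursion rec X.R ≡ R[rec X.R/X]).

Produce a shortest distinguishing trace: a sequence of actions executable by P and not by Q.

P's transition system — 31 states:
  p0 = c.((0 + 0 + a.0) | c.b.0 | (c.0 + (0 + 0) + b.0 | d.0)) :: —c→ p1
  p1 = (0 + 0 + a.0) | c.b.0 | (c.0 + (0 + 0) + b.0 | d.0) :: —a→ p2, —b→ p3, —c→ p4, —c→ p5, —d→ p6
  p2 = 0 | c.b.0 | (c.0 + (0 + 0) + b.0 | d.0) :: —b→ p7, —c→ p8, —c→ p9, —d→ p10
  p3 = (0 + 0 + a.0) | c.b.0 | (0 | d.0) :: —a→ p7, —c→ p11, —d→ p12
  p4 = (0 + 0 + a.0) | b.0 | (c.0 + (0 + 0) + b.0 | d.0) :: —a→ p8, —b→ p11, —b→ p13, —c→ p14, —d→ p15
  p5 = (0 + 0 + a.0) | c.b.0 | 0 :: —a→ p9, —c→ p14
  p6 = (0 + 0 + a.0) | c.b.0 | (b.0 | 0) :: —a→ p10, —b→ p12, —c→ p15
  p7 = 0 | c.b.0 | (0 | d.0) :: —c→ p16, —d→ p17
  p8 = 0 | b.0 | (c.0 + (0 + 0) + b.0 | d.0) :: —b→ p16, —b→ p18, —c→ p19, —d→ p20
  p9 = 0 | c.b.0 | 0 :: —c→ p19
  p10 = 0 | c.b.0 | (b.0 | 0) :: —b→ p17, —c→ p20
  p11 = (0 + 0 + a.0) | b.0 | (0 | d.0) :: —a→ p16, —b→ p21, —d→ p22
  p12 = (0 + 0 + a.0) | c.b.0 | (0 | 0) :: —a→ p17, —c→ p22
  p13 = (0 + 0 + a.0) | 0 | (c.0 + (0 + 0) + b.0 | d.0) :: —a→ p18, —b→ p21, —c→ p23, —d→ p24
  p14 = (0 + 0 + a.0) | b.0 | 0 :: —a→ p19, —b→ p23
  p15 = (0 + 0 + a.0) | b.0 | (b.0 | 0) :: —a→ p20, —b→ p22, —b→ p24
  p16 = 0 | b.0 | (0 | d.0) :: —b→ p25, —d→ p26
  p17 = 0 | c.b.0 | (0 | 0) :: —c→ p26
  p18 = 0 | 0 | (c.0 + (0 + 0) + b.0 | d.0) :: —b→ p25, —c→ p27, —d→ p28
  p19 = 0 | b.0 | 0 :: —b→ p27
  p20 = 0 | b.0 | (b.0 | 0) :: —b→ p26, —b→ p28
  p21 = (0 + 0 + a.0) | 0 | (0 | d.0) :: —a→ p25, —d→ p29
  p22 = (0 + 0 + a.0) | b.0 | (0 | 0) :: —a→ p26, —b→ p29
  p23 = (0 + 0 + a.0) | 0 | 0 :: —a→ p27
  p24 = (0 + 0 + a.0) | 0 | (b.0 | 0) :: —a→ p28, —b→ p29
  p25 = 0 | 0 | (0 | d.0) :: —d→ p30
  p26 = 0 | b.0 | (0 | 0) :: —b→ p30
  p27 = 0 | 0 | 0 :: (no moves)
  p28 = 0 | 0 | (b.0 | 0) :: —b→ p30
  p29 = (0 + 0 + a.0) | 0 | (0 | 0) :: —a→ p30
  p30 = 0 | 0 | (0 | 0) :: (no moves)
Q's transition system — 31 states:
  q0 = c.((0 + 0 + a.0) | c.b.0 | (c.0 + (0 + 0) + d.0 | d.0)) :: —c→ q1
  q1 = (0 + 0 + a.0) | c.b.0 | (c.0 + (0 + 0) + d.0 | d.0) :: —a→ q2, —c→ q3, —c→ q4, —d→ q5, —d→ q6
  q2 = 0 | c.b.0 | (c.0 + (0 + 0) + d.0 | d.0) :: —c→ q7, —c→ q8, —d→ q10, —d→ q9
  q3 = (0 + 0 + a.0) | b.0 | (c.0 + (0 + 0) + d.0 | d.0) :: —a→ q7, —b→ q11, —c→ q12, —d→ q13, —d→ q14
  q4 = (0 + 0 + a.0) | c.b.0 | 0 :: —a→ q8, —c→ q12
  q5 = (0 + 0 + a.0) | c.b.0 | (0 | d.0) :: —a→ q9, —c→ q13, —d→ q15
  q6 = (0 + 0 + a.0) | c.b.0 | (d.0 | 0) :: —a→ q10, —c→ q14, —d→ q15
  q7 = 0 | b.0 | (c.0 + (0 + 0) + d.0 | d.0) :: —b→ q16, —c→ q17, —d→ q18, —d→ q19
  q8 = 0 | c.b.0 | 0 :: —c→ q17
  q9 = 0 | c.b.0 | (0 | d.0) :: —c→ q18, —d→ q20
  q10 = 0 | c.b.0 | (d.0 | 0) :: —c→ q19, —d→ q20
  q11 = (0 + 0 + a.0) | 0 | (c.0 + (0 + 0) + d.0 | d.0) :: —a→ q16, —c→ q21, —d→ q22, —d→ q23
  q12 = (0 + 0 + a.0) | b.0 | 0 :: —a→ q17, —b→ q21
  q13 = (0 + 0 + a.0) | b.0 | (0 | d.0) :: —a→ q18, —b→ q22, —d→ q24
  q14 = (0 + 0 + a.0) | b.0 | (d.0 | 0) :: —a→ q19, —b→ q23, —d→ q24
  q15 = (0 + 0 + a.0) | c.b.0 | (0 | 0) :: —a→ q20, —c→ q24
  q16 = 0 | 0 | (c.0 + (0 + 0) + d.0 | d.0) :: —c→ q25, —d→ q26, —d→ q27
  q17 = 0 | b.0 | 0 :: —b→ q25
  q18 = 0 | b.0 | (0 | d.0) :: —b→ q26, —d→ q28
  q19 = 0 | b.0 | (d.0 | 0) :: —b→ q27, —d→ q28
  q20 = 0 | c.b.0 | (0 | 0) :: —c→ q28
  q21 = (0 + 0 + a.0) | 0 | 0 :: —a→ q25
  q22 = (0 + 0 + a.0) | 0 | (0 | d.0) :: —a→ q26, —d→ q29
  q23 = (0 + 0 + a.0) | 0 | (d.0 | 0) :: —a→ q27, —d→ q29
  q24 = (0 + 0 + a.0) | b.0 | (0 | 0) :: —a→ q28, —b→ q29
  q25 = 0 | 0 | 0 :: (no moves)
  q26 = 0 | 0 | (0 | d.0) :: —d→ q30
  q27 = 0 | 0 | (d.0 | 0) :: —d→ q30
  q28 = 0 | b.0 | (0 | 0) :: —b→ q30
  q29 = (0 + 0 + a.0) | 0 | (0 | 0) :: —a→ q30
  q30 = 0 | 0 | (0 | 0) :: (no moves)
Trace ⟨cb⟩ through P, begin at {p0}:
  [1] c ⇒ {p1}
  [2] b ⇒ {p3}
  — P admits the full trace.
Trace ⟨cb⟩ through Q, begin at {q0}:
  [1] c ⇒ {q1}
  [2] b ⇒ ∅ (Q stuck)

cb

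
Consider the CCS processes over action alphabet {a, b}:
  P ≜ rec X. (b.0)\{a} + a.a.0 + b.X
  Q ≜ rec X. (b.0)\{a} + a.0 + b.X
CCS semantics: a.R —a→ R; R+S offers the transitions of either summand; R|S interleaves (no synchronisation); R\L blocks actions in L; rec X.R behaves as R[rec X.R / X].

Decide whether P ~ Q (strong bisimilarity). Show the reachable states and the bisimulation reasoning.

not bisimilar

P's transition system — 4 states:
  p0 = rec X. (b.0)\{a} + a.a.0 + b.X ⊢ ··a··> p1, ··b··> p0, ··b··> p2
  p1 = a.0 ⊢ ··a··> p3
  p2 = 0\{a} ⊢ ∅
  p3 = 0 ⊢ ∅
Q's transition system — 3 states:
  q0 = rec X. (b.0)\{a} + a.0 + b.X ⊢ ··a··> q1, ··b··> q0, ··b··> q2
  q1 = 0 ⊢ ∅
  q2 = 0\{a} ⊢ ∅
Partition-refinement fixed point:
  B0 = {p0}
  B1 = {p2, p3, q1, q2}
  B2 = {p1}
  B3 = {q0}
p0 ∈ B0, q0 ∈ B3 → different blocks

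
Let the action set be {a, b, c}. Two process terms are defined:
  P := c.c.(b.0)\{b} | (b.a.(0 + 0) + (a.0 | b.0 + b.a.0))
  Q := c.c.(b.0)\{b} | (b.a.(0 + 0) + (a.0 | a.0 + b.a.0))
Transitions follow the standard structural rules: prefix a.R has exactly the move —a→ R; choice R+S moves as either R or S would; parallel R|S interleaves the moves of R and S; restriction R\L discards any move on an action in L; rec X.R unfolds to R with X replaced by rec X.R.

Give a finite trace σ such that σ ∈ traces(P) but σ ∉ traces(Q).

ab

LTS(P): 24 reachable states
  s0 = c.c.(b.0)\{b} | (b.a.(0 + 0) + (a.0 | b.0 + b.a.0)) ⊢ --a--▸ s1, --b--▸ s2, --b--▸ s3, --b--▸ s4, --c--▸ s5
  s1 = c.c.(b.0)\{b} | (0 | b.0) ⊢ --b--▸ s6, --c--▸ s7
  s2 = c.c.(b.0)\{b} | (a.0 | 0) ⊢ --a--▸ s6, --c--▸ s8
  s3 = c.c.(b.0)\{b} | a.(0 + 0) ⊢ --a--▸ s9, --c--▸ s10
  s4 = c.c.(b.0)\{b} | a.0 ⊢ --a--▸ s11, --c--▸ s12
  s5 = c.(b.0)\{b} | (b.a.(0 + 0) + (a.0 | b.0 + b.a.0)) ⊢ --a--▸ s7, --b--▸ s10, --b--▸ s12, --b--▸ s8, --c--▸ s13
  s6 = c.c.(b.0)\{b} | (0 | 0) ⊢ --c--▸ s14
  s7 = c.(b.0)\{b} | (0 | b.0) ⊢ --b--▸ s14, --c--▸ s15
  s8 = c.(b.0)\{b} | (a.0 | 0) ⊢ --a--▸ s14, --c--▸ s16
  s9 = c.c.(b.0)\{b} | (0 + 0) ⊢ --c--▸ s17
  s10 = c.(b.0)\{b} | a.(0 + 0) ⊢ --a--▸ s17, --c--▸ s18
  s11 = c.c.(b.0)\{b} | 0 ⊢ --c--▸ s19
  s12 = c.(b.0)\{b} | a.0 ⊢ --a--▸ s19, --c--▸ s20
  s13 = (b.0)\{b} | (b.a.(0 + 0) + (a.0 | b.0 + b.a.0)) ⊢ --a--▸ s15, --b--▸ s16, --b--▸ s18, --b--▸ s20
  s14 = c.(b.0)\{b} | (0 | 0) ⊢ --c--▸ s21
  s15 = (b.0)\{b} | (0 | b.0) ⊢ --b--▸ s21
  s16 = (b.0)\{b} | (a.0 | 0) ⊢ --a--▸ s21
  s17 = c.(b.0)\{b} | (0 + 0) ⊢ --c--▸ s22
  s18 = (b.0)\{b} | a.(0 + 0) ⊢ --a--▸ s22
  s19 = c.(b.0)\{b} | 0 ⊢ --c--▸ s23
  s20 = (b.0)\{b} | a.0 ⊢ --a--▸ s23
  s21 = (b.0)\{b} | (0 | 0) ⊢ deadlocked
  s22 = (b.0)\{b} | (0 + 0) ⊢ deadlocked
  s23 = (b.0)\{b} | 0 ⊢ deadlocked
LTS(Q): 24 reachable states
  t0 = c.c.(b.0)\{b} | (b.a.(0 + 0) + (a.0 | a.0 + b.a.0)) ⊢ --a--▸ t1, --a--▸ t2, --b--▸ t3, --b--▸ t4, --c--▸ t5
  t1 = c.c.(b.0)\{b} | (0 | a.0) ⊢ --a--▸ t6, --c--▸ t7
  t2 = c.c.(b.0)\{b} | (a.0 | 0) ⊢ --a--▸ t6, --c--▸ t8
  t3 = c.c.(b.0)\{b} | a.(0 + 0) ⊢ --a--▸ t9, --c--▸ t10
  t4 = c.c.(b.0)\{b} | a.0 ⊢ --a--▸ t11, --c--▸ t12
  t5 = c.(b.0)\{b} | (b.a.(0 + 0) + (a.0 | a.0 + b.a.0)) ⊢ --a--▸ t7, --a--▸ t8, --b--▸ t10, --b--▸ t12, --c--▸ t13
  t6 = c.c.(b.0)\{b} | (0 | 0) ⊢ --c--▸ t14
  t7 = c.(b.0)\{b} | (0 | a.0) ⊢ --a--▸ t14, --c--▸ t15
  t8 = c.(b.0)\{b} | (a.0 | 0) ⊢ --a--▸ t14, --c--▸ t16
  t9 = c.c.(b.0)\{b} | (0 + 0) ⊢ --c--▸ t17
  t10 = c.(b.0)\{b} | a.(0 + 0) ⊢ --a--▸ t17, --c--▸ t18
  t11 = c.c.(b.0)\{b} | 0 ⊢ --c--▸ t19
  t12 = c.(b.0)\{b} | a.0 ⊢ --a--▸ t19, --c--▸ t20
  t13 = (b.0)\{b} | (b.a.(0 + 0) + (a.0 | a.0 + b.a.0)) ⊢ --a--▸ t15, --a--▸ t16, --b--▸ t18, --b--▸ t20
  t14 = c.(b.0)\{b} | (0 | 0) ⊢ --c--▸ t21
  t15 = (b.0)\{b} | (0 | a.0) ⊢ --a--▸ t21
  t16 = (b.0)\{b} | (a.0 | 0) ⊢ --a--▸ t21
  t17 = c.(b.0)\{b} | (0 + 0) ⊢ --c--▸ t22
  t18 = (b.0)\{b} | a.(0 + 0) ⊢ --a--▸ t22
  t19 = c.(b.0)\{b} | 0 ⊢ --c--▸ t23
  t20 = (b.0)\{b} | a.0 ⊢ --a--▸ t23
  t21 = (b.0)\{b} | (0 | 0) ⊢ deadlocked
  t22 = (b.0)\{b} | (0 + 0) ⊢ deadlocked
  t23 = (b.0)\{b} | 0 ⊢ deadlocked
Run σ = ⟨ab⟩ on P: start {s0}
  after a @ step 1: {s1}
  after b @ step 2: {s6}
  — P admits the full trace.
Run σ = ⟨ab⟩ on Q: start {t0}
  after a @ step 1: {t1, t2}
  after b @ step 2: ∅ (Q stuck)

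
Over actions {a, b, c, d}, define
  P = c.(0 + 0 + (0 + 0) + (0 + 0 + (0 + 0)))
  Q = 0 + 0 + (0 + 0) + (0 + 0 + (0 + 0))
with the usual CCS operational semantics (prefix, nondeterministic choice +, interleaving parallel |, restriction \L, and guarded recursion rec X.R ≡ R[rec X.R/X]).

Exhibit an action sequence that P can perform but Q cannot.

LTS(P): 2 reachable states
  p0 = c.(0 + 0 + (0 + 0) + (0 + 0 + (0 + 0))) → =c=> p1
  p1 = 0 + 0 + (0 + 0) + (0 + 0 + (0 + 0)) → (no moves)
LTS(Q): 1 reachable states
  q0 = 0 + 0 + (0 + 0) + (0 + 0 + (0 + 0)) → (no moves)
Run σ = ⟨c⟩ on P: start {p0}
  after c @ step 1: {p1}
  P completes σ.
Run σ = ⟨c⟩ on Q: start {q0}
  after c @ step 1: ∅  — Q cannot continue

c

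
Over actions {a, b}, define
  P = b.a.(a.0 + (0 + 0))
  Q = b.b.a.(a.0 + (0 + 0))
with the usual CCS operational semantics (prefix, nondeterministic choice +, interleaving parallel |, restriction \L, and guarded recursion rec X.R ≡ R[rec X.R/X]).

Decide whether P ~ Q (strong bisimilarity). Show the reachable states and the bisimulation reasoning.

P's transition system — 4 states:
  p0 = b.a.(a.0 + (0 + 0)) → =b=> p1
  p1 = a.(a.0 + (0 + 0)) → =a=> p2
  p2 = a.0 + (0 + 0) → =a=> p3
  p3 = 0 → deadlocked
Q's transition system — 5 states:
  q0 = b.b.a.(a.0 + (0 + 0)) → =b=> q1
  q1 = b.a.(a.0 + (0 + 0)) → =b=> q2
  q2 = a.(a.0 + (0 + 0)) → =a=> q3
  q3 = a.0 + (0 + 0) → =a=> q4
  q4 = 0 → deadlocked
Partition-refinement fixed point:
  B0 = {p0, q1}
  B1 = {p1, q2}
  B2 = {p2, q3}
  B3 = {p3, q4}
  B4 = {q0}
p0 ∈ B0, q0 ∈ B4 → different blocks

NO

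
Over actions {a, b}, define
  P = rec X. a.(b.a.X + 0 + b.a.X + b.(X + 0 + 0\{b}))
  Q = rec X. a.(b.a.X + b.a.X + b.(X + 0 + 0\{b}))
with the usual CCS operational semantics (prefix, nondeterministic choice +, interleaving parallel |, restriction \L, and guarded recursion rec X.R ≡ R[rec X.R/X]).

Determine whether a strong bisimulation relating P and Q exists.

P's transition system — 4 states:
  m0 = rec X. a.(b.a.X + 0 + b.a.X + b.(X + 0 + 0\{b})) → --a--▸ m1
  m1 = b.a.(rec X. a.(b.a.X + 0 + b.a.X + b.(X + 0 + 0\{b}))) + 0 + b.a.(rec X. a.(b.a.X + 0 + b.a.X + b.(X + 0 + 0\{b}))) + b.((rec X. a.(b.a.X + 0 + b.a.X + b.(X + 0 + 0\{b}))) + 0 + 0\{b}) → --b--▸ m2, --b--▸ m3
  m2 = (rec X. a.(b.a.X + 0 + b.a.X + b.(X + 0 + 0\{b}))) + 0 + 0\{b} → --a--▸ m1
  m3 = a.(rec X. a.(b.a.X + 0 + b.a.X + b.(X + 0 + 0\{b}))) → --a--▸ m0
Q's transition system — 4 states:
  n0 = rec X. a.(b.a.X + b.a.X + b.(X + 0 + 0\{b})) → --a--▸ n1
  n1 = b.a.(rec X. a.(b.a.X + b.a.X + b.(X + 0 + 0\{b}))) + b.a.(rec X. a.(b.a.X + b.a.X + b.(X + 0 + 0\{b}))) + b.((rec X. a.(b.a.X + b.a.X + b.(X + 0 + 0\{b}))) + 0 + 0\{b}) → --b--▸ n2, --b--▸ n3
  n2 = (rec X. a.(b.a.X + b.a.X + b.(X + 0 + 0\{b}))) + 0 + 0\{b} → --a--▸ n1
  n3 = a.(rec X. a.(b.a.X + b.a.X + b.(X + 0 + 0\{b}))) → --a--▸ n0
Bisimilarity quotient blocks:
  B0 = {m0, m2, n0, n2}
  B1 = {m1, n1}
  B2 = {m3, n3}
m0 ∈ B0, n0 ∈ B0 → same block

P ~ Q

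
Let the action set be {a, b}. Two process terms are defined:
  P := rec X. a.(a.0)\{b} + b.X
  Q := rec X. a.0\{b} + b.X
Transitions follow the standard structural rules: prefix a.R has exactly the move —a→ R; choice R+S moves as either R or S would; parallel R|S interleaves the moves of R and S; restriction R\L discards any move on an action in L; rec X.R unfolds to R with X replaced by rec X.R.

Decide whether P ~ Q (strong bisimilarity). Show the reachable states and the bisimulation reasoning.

LTS(P): 3 reachable states
  p0 = rec X. a.(a.0)\{b} + b.X | --a--▸ p1, --b--▸ p0
  p1 = (a.0)\{b} | --a--▸ p2
  p2 = 0\{b} | stopped
LTS(Q): 2 reachable states
  q0 = rec X. a.0\{b} + b.X | --a--▸ q1, --b--▸ q0
  q1 = 0\{b} | stopped
Partition-refinement fixed point:
  B0 = {p0}
  B1 = {p1}
  B2 = {p2, q1}
  B3 = {q0}
p0 ∈ B0, q0 ∈ B3 → different blocks

not bisimilar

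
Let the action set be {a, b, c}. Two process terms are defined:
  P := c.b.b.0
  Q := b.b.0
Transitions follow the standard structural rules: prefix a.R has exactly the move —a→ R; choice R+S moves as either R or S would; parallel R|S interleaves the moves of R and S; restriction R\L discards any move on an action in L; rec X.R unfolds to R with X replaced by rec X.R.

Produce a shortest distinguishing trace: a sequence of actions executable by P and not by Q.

LTS(P): 4 reachable states
  u0 = c.b.b.0 :: —c→ u1
  u1 = b.b.0 :: —b→ u2
  u2 = b.0 :: —b→ u3
  u3 = 0 :: ·
LTS(Q): 3 reachable states
  v0 = b.b.0 :: —b→ v1
  v1 = b.0 :: —b→ v2
  v2 = 0 :: ·
Executing c from P (initial set {u0}):
  after c @ step 1: {u1}
  ✓ P
Executing c from Q (initial set {v0}):
  after c @ step 1: ∅ (Q stuck)

c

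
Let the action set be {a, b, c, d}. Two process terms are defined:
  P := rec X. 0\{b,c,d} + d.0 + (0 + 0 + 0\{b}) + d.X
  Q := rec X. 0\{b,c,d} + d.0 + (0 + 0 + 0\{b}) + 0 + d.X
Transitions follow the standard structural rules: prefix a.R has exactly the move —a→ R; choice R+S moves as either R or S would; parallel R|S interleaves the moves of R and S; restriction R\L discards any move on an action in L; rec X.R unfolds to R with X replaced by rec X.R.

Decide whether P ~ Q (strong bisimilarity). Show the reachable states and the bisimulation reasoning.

P ~ Q

LTS(P): 2 reachable states
  p0 = rec X. 0\{b,c,d} + d.0 + (0 + 0 + 0\{b}) + d.X ⊢ ··d··> p0, ··d··> p1
  p1 = 0 ⊢ stopped
LTS(Q): 2 reachable states
  q0 = rec X. 0\{b,c,d} + d.0 + (0 + 0 + 0\{b}) + 0 + d.X ⊢ ··d··> q0, ··d··> q1
  q1 = 0 ⊢ stopped
Bisimilarity quotient blocks:
  B0 = {p0, q0}
  B1 = {p1, q1}
p0 ∈ B0, q0 ∈ B0 → same block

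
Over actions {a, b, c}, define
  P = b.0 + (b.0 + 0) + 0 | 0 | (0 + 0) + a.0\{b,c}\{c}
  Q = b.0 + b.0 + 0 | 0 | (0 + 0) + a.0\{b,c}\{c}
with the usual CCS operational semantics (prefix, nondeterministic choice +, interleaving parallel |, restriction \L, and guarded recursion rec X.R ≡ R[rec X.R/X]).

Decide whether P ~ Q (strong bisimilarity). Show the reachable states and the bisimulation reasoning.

P ~ Q

P's transition system — 3 states:
  p0 = b.0 + (b.0 + 0) + 0 | 0 | (0 + 0) + a.0\{b,c}\{c} :: ··a··> p1, ··b··> p2
  p1 = 0\{b,c}\{c} :: ·
  p2 = 0 :: ·
Q's transition system — 3 states:
  q0 = b.0 + b.0 + 0 | 0 | (0 + 0) + a.0\{b,c}\{c} :: ··a··> q1, ··b··> q2
  q1 = 0\{b,c}\{c} :: ·
  q2 = 0 :: ·
Coarsest stable partition (strong bisimilarity classes):
  B0 = {p0, q0}
  B1 = {p1, p2, q1, q2}
p0 ∈ B0, q0 ∈ B0 → same block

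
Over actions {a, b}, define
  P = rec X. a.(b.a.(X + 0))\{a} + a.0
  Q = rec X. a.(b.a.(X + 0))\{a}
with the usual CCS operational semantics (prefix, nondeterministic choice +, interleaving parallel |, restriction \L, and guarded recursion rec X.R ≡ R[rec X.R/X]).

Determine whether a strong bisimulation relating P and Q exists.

NO

P's transition system — 4 states:
  p0 = rec X. a.(b.a.(X + 0))\{a} + a.0 | —a→ p1, —a→ p2
  p1 = (b.a.((rec X. a.(b.a.(X + 0))\{a} + a.0) + 0))\{a} | —b→ p3
  p2 = 0 | ·
  p3 = (a.((rec X. a.(b.a.(X + 0))\{a} + a.0) + 0))\{a} | ·
Q's transition system — 3 states:
  q0 = rec X. a.(b.a.(X + 0))\{a} | —a→ q1
  q1 = (b.a.((rec X. a.(b.a.(X + 0))\{a}) + 0))\{a} | —b→ q2
  q2 = (a.((rec X. a.(b.a.(X + 0))\{a}) + 0))\{a} | ·
Bisimilarity quotient blocks:
  B0 = {p0}
  B1 = {p2, p3, q2}
  B2 = {p1, q1}
  B3 = {q0}
p0 ∈ B0, q0 ∈ B3 → different blocks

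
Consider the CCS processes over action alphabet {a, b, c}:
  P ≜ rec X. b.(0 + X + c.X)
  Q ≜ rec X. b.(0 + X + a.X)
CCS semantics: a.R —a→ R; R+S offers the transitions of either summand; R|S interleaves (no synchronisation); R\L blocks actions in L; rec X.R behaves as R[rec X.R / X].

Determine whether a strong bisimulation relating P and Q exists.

P's transition system — 2 states:
  u0 = rec X. b.(0 + X + c.X) | --b--▸ u1
  u1 = 0 + (rec X. b.(0 + X + c.X)) + c.(rec X. b.(0 + X + c.X)) | --b--▸ u1, --c--▸ u0
Q's transition system — 2 states:
  v0 = rec X. b.(0 + X + a.X) | --b--▸ v1
  v1 = 0 + (rec X. b.(0 + X + a.X)) + a.(rec X. b.(0 + X + a.X)) | --a--▸ v0, --b--▸ v1
Bisimilarity quotient blocks:
  B0 = {u0}
  B1 = {u1}
  B2 = {v0}
  B3 = {v1}
u0 ∈ B0, v0 ∈ B2 → different blocks

not bisimilar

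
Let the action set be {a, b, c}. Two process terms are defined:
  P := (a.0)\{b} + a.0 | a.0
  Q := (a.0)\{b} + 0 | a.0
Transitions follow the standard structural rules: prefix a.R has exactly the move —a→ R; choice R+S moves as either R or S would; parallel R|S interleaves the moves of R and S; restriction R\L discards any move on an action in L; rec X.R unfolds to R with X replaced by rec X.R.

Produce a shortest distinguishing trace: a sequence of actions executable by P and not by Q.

P's transition system — 5 states:
  u0 = (a.0)\{b} + a.0 | a.0 :: -a-> u1, -a-> u2, -a-> u3
  u1 = 0 | a.0 :: -a-> u4
  u2 = 0\{b} :: (no moves)
  u3 = a.0 | 0 :: -a-> u4
  u4 = 0 | 0 :: (no moves)
Q's transition system — 3 states:
  v0 = (a.0)\{b} + 0 | a.0 :: -a-> v1, -a-> v2
  v1 = 0 | 0 :: (no moves)
  v2 = 0\{b} :: (no moves)
Trace ⟨aa⟩ through P, begin at {u0}:
  step 1 (a): {u1, u2, u3}
  step 2 (a): {u4}
  P completes σ.
Trace ⟨aa⟩ through Q, begin at {v0}:
  step 1 (a): {v1, v2}
  step 2 (a): ∅  — Q cannot continue

aa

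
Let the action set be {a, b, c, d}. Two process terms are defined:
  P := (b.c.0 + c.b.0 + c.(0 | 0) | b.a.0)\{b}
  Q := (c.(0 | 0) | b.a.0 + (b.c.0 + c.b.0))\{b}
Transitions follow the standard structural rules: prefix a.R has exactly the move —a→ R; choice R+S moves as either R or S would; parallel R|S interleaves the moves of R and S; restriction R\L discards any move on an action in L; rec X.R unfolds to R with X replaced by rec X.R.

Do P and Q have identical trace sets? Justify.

P's transition system — 3 states:
  u0 = (b.c.0 + c.b.0 + c.(0 | 0) | b.a.0)\{b} :: —c→ u1, —c→ u2
  u1 = (0 | 0 | b.a.0)\{b} :: ·
  u2 = (b.0)\{b} :: ·
Q's transition system — 3 states:
  v0 = (c.(0 | 0) | b.a.0 + (b.c.0 + c.b.0))\{b} :: —c→ v1, —c→ v2
  v1 = (0 | 0 | b.a.0)\{b} :: ·
  v2 = (b.0)\{b} :: ·
Partition-refinement fixed point:
  B0 = {u0, v0}
  B1 = {u1, u2, v1, v2}
u0 ∈ B0, v0 ∈ B0 → same block
Bisimilar ⇒ trace-equivalent.

YES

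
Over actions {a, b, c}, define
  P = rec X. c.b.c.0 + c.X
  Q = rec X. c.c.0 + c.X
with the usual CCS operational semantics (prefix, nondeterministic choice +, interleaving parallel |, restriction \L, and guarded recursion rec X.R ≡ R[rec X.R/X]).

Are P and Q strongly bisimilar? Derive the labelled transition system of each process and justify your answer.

P's transition system — 4 states:
  u0 = rec X. c.b.c.0 + c.X :: --c--▸ u0, --c--▸ u1
  u1 = b.c.0 :: --b--▸ u2
  u2 = c.0 :: --c--▸ u3
  u3 = 0 :: ·
Q's transition system — 3 states:
  v0 = rec X. c.c.0 + c.X :: --c--▸ v0, --c--▸ v1
  v1 = c.0 :: --c--▸ v2
  v2 = 0 :: ·
Bisimilarity quotient blocks:
  B0 = {u0}
  B1 = {u1}
  B2 = {u2, v1}
  B3 = {u3, v2}
  B4 = {v0}
u0 ∈ B0, v0 ∈ B4 → different blocks

not bisimilar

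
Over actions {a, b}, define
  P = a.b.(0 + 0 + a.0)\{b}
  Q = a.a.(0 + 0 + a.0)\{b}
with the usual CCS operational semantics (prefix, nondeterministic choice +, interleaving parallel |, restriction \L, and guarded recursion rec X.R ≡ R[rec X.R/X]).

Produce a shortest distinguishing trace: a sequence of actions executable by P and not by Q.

ab

Reachable graph of P (4 states):
  m0 = a.b.(0 + 0 + a.0)\{b} → —a→ m1
  m1 = b.(0 + 0 + a.0)\{b} → —b→ m2
  m2 = (0 + 0 + a.0)\{b} → —a→ m3
  m3 = 0\{b} → ·
Reachable graph of Q (4 states):
  n0 = a.a.(0 + 0 + a.0)\{b} → —a→ n1
  n1 = a.(0 + 0 + a.0)\{b} → —a→ n2
  n2 = (0 + 0 + a.0)\{b} → —a→ n3
  n3 = 0\{b} → ·
Trace ⟨ab⟩ through P, begin at {m0}:
  [1] a ⇒ {m1}
  [2] b ⇒ {m2}
  — P admits the full trace.
Trace ⟨ab⟩ through Q, begin at {n0}:
  [1] a ⇒ {n1}
  [2] b ⇒ ∅ (Q stuck)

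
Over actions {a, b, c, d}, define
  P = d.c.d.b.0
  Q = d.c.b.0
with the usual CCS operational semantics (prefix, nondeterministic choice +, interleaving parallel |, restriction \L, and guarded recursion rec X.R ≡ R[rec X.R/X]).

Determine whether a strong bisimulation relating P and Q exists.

LTS(P): 5 reachable states
  s0 = d.c.d.b.0 ⊢ =d=> s1
  s1 = c.d.b.0 ⊢ =c=> s2
  s2 = d.b.0 ⊢ =d=> s3
  s3 = b.0 ⊢ =b=> s4
  s4 = 0 ⊢ (no moves)
LTS(Q): 4 reachable states
  t0 = d.c.b.0 ⊢ =d=> t1
  t1 = c.b.0 ⊢ =c=> t2
  t2 = b.0 ⊢ =b=> t3
  t3 = 0 ⊢ (no moves)
Partition-refinement fixed point:
  B0 = {s0}
  B1 = {s1}
  B2 = {s2}
  B3 = {s3, t2}
  B4 = {s4, t3}
  B5 = {t0}
  B6 = {t1}
s0 ∈ B0, t0 ∈ B5 → different blocks

not bisimilar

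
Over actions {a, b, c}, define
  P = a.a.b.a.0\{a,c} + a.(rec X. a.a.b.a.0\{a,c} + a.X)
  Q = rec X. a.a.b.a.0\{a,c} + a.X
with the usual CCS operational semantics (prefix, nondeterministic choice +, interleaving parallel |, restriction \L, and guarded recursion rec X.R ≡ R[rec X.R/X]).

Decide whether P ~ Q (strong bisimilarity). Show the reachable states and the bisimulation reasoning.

P ~ Q

Reachable graph of P (6 states):
  u0 = a.a.b.a.0\{a,c} + a.(rec X. a.a.b.a.0\{a,c} + a.X) ⊢ ··a··> u1, ··a··> u2
  u1 = a.b.a.0\{a,c} ⊢ ··a··> u3
  u2 = rec X. a.a.b.a.0\{a,c} + a.X ⊢ ··a··> u1, ··a··> u2
  u3 = b.a.0\{a,c} ⊢ ··b··> u4
  u4 = a.0\{a,c} ⊢ ··a··> u5
  u5 = 0\{a,c} ⊢ stopped
Reachable graph of Q (5 states):
  v0 = rec X. a.a.b.a.0\{a,c} + a.X ⊢ ··a··> v0, ··a··> v1
  v1 = a.b.a.0\{a,c} ⊢ ··a··> v2
  v2 = b.a.0\{a,c} ⊢ ··b··> v3
  v3 = a.0\{a,c} ⊢ ··a··> v4
  v4 = 0\{a,c} ⊢ stopped
Partition-refinement fixed point:
  B0 = {u0, u2, v0}
  B1 = {u1, v1}
  B2 = {u3, v2}
  B3 = {u4, v3}
  B4 = {u5, v4}
u0 ∈ B0, v0 ∈ B0 → same block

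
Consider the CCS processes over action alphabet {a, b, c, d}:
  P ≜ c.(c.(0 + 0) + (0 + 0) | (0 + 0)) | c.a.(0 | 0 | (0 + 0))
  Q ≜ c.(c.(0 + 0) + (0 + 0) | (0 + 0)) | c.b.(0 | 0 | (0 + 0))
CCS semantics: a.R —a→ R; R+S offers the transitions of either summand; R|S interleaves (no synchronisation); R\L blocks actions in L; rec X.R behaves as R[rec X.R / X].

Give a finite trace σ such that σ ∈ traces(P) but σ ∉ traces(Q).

ca

P's transition system — 9 states:
  u0 = c.(c.(0 + 0) + (0 + 0) | (0 + 0)) | c.a.(0 | 0 | (0 + 0)) has moves ··c··> u1, ··c··> u2
  u1 = (c.(0 + 0) + (0 + 0) | (0 + 0)) | c.a.(0 | 0 | (0 + 0)) has moves ··c··> u3, ··c··> u4
  u2 = c.(c.(0 + 0) + (0 + 0) | (0 + 0)) | a.(0 | 0 | (0 + 0)) has moves ··a··> u5, ··c··> u4
  u3 = (0 + 0) | c.a.(0 | 0 | (0 + 0)) has moves ··c··> u6
  u4 = (c.(0 + 0) + (0 + 0) | (0 + 0)) | a.(0 | 0 | (0 + 0)) has moves ··a··> u7, ··c··> u6
  u5 = c.(c.(0 + 0) + (0 + 0) | (0 + 0)) | (0 | 0 | (0 + 0)) has moves ··c··> u7
  u6 = (0 + 0) | a.(0 | 0 | (0 + 0)) has moves ··a··> u8
  u7 = (c.(0 + 0) + (0 + 0) | (0 + 0)) | (0 | 0 | (0 + 0)) has moves ··c··> u8
  u8 = (0 + 0) | (0 | 0 | (0 + 0)) has moves stopped
Q's transition system — 9 states:
  v0 = c.(c.(0 + 0) + (0 + 0) | (0 + 0)) | c.b.(0 | 0 | (0 + 0)) has moves ··c··> v1, ··c··> v2
  v1 = (c.(0 + 0) + (0 + 0) | (0 + 0)) | c.b.(0 | 0 | (0 + 0)) has moves ··c··> v3, ··c··> v4
  v2 = c.(c.(0 + 0) + (0 + 0) | (0 + 0)) | b.(0 | 0 | (0 + 0)) has moves ··b··> v5, ··c··> v4
  v3 = (0 + 0) | c.b.(0 | 0 | (0 + 0)) has moves ··c··> v6
  v4 = (c.(0 + 0) + (0 + 0) | (0 + 0)) | b.(0 | 0 | (0 + 0)) has moves ··b··> v7, ··c··> v6
  v5 = c.(c.(0 + 0) + (0 + 0) | (0 + 0)) | (0 | 0 | (0 + 0)) has moves ··c··> v7
  v6 = (0 + 0) | b.(0 | 0 | (0 + 0)) has moves ··b··> v8
  v7 = (c.(0 + 0) + (0 + 0) | (0 + 0)) | (0 | 0 | (0 + 0)) has moves ··c··> v8
  v8 = (0 + 0) | (0 | 0 | (0 + 0)) has moves stopped
Run σ = ⟨ca⟩ on P: start {u0}
  after c @ step 1: {u1, u2}
  after a @ step 2: {u5}
  ✓ P
Run σ = ⟨ca⟩ on Q: start {v0}
  after c @ step 1: {v1, v2}
  after a @ step 2: ∅ (Q stuck)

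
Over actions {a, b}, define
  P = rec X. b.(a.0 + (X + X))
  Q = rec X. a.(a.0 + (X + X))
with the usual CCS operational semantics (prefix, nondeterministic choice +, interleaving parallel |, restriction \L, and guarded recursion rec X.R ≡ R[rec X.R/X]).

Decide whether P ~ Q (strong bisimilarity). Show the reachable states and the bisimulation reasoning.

LTS(P): 3 reachable states
  p0 = rec X. b.(a.0 + (X + X)) :: -b-> p1
  p1 = a.0 + ((rec X. b.(a.0 + (X + X))) + (rec X. b.(a.0 + (X + X)))) :: -a-> p2, -b-> p1
  p2 = 0 :: ∅
LTS(Q): 3 reachable states
  q0 = rec X. a.(a.0 + (X + X)) :: -a-> q1
  q1 = a.0 + ((rec X. a.(a.0 + (X + X))) + (rec X. a.(a.0 + (X + X)))) :: -a-> q1, -a-> q2
  q2 = 0 :: ∅
Coarsest stable partition (strong bisimilarity classes):
  B0 = {p0}
  B1 = {p1}
  B2 = {p2, q2}
  B3 = {q0}
  B4 = {q1}
p0 ∈ B0, q0 ∈ B3 → different blocks

NO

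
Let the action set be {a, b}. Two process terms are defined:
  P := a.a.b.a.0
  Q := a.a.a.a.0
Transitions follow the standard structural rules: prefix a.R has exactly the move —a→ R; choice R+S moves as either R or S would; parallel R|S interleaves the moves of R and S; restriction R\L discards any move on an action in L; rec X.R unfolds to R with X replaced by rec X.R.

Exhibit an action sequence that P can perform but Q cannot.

aab

LTS(P): 5 reachable states
  p0 = a.a.b.a.0 :: -a-> p1
  p1 = a.b.a.0 :: -a-> p2
  p2 = b.a.0 :: -b-> p3
  p3 = a.0 :: -a-> p4
  p4 = 0 :: ·
LTS(Q): 5 reachable states
  q0 = a.a.a.a.0 :: -a-> q1
  q1 = a.a.a.0 :: -a-> q2
  q2 = a.a.0 :: -a-> q3
  q3 = a.0 :: -a-> q4
  q4 = 0 :: ·
Run σ = ⟨aab⟩ on P: start {p0}
  [1] a ⇒ {p1}
  [2] a ⇒ {p2}
  [3] b ⇒ {p3}
  — P admits the full trace.
Run σ = ⟨aab⟩ on Q: start {q0}
  [1] a ⇒ {q1}
  [2] a ⇒ {q2}
  [3] b ⇒ ∅  — Q cannot continue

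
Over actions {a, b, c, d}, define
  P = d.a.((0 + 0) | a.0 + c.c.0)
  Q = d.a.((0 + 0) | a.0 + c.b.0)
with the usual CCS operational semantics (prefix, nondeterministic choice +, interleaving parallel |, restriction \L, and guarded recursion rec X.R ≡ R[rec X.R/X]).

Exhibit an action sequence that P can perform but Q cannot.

Reachable graph of P (6 states):
  s0 = d.a.((0 + 0) | a.0 + c.c.0) :: =d=> s1
  s1 = a.((0 + 0) | a.0 + c.c.0) :: =a=> s2
  s2 = (0 + 0) | a.0 + c.c.0 :: =a=> s3, =c=> s4
  s3 = (0 + 0) | 0 :: stopped
  s4 = c.0 :: =c=> s5
  s5 = 0 :: stopped
Reachable graph of Q (6 states):
  t0 = d.a.((0 + 0) | a.0 + c.b.0) :: =d=> t1
  t1 = a.((0 + 0) | a.0 + c.b.0) :: =a=> t2
  t2 = (0 + 0) | a.0 + c.b.0 :: =a=> t3, =c=> t4
  t3 = (0 + 0) | 0 :: stopped
  t4 = b.0 :: =b=> t5
  t5 = 0 :: stopped
Run σ = ⟨dacc⟩ on P: start {s0}
  after d @ step 1: {s1}
  after a @ step 2: {s2}
  after c @ step 3: {s4}
  after c @ step 4: {s5}
  P completes σ.
Run σ = ⟨dacc⟩ on Q: start {t0}
  after d @ step 1: {t1}
  after a @ step 2: {t2}
  after c @ step 3: {t4}
  after c @ step 4: ∅  — Q cannot continue

dacc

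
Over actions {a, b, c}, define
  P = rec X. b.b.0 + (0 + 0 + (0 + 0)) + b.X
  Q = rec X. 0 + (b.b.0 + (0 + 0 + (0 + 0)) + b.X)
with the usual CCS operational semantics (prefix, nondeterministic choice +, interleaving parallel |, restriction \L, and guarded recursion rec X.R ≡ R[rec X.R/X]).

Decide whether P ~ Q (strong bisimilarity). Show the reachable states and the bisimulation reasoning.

YES

P's transition system — 3 states:
  s0 = rec X. b.b.0 + (0 + 0 + (0 + 0)) + b.X has moves =b=> s0, =b=> s1
  s1 = b.0 has moves =b=> s2
  s2 = 0 has moves stopped
Q's transition system — 3 states:
  t0 = rec X. 0 + (b.b.0 + (0 + 0 + (0 + 0)) + b.X) has moves =b=> t0, =b=> t1
  t1 = b.0 has moves =b=> t2
  t2 = 0 has moves stopped
Partition-refinement fixed point:
  B0 = {s0, t0}
  B1 = {s1, t1}
  B2 = {s2, t2}
s0 ∈ B0, t0 ∈ B0 → same block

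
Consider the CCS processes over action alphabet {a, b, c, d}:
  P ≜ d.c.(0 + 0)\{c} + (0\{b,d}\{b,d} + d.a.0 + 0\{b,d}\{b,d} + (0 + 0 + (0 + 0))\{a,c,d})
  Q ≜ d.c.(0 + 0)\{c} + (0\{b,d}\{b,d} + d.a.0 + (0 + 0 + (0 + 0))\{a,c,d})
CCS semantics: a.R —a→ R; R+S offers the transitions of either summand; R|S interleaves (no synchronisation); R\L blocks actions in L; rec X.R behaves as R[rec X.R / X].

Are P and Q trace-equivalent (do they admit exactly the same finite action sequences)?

YES

LTS(P): 5 reachable states
  u0 = d.c.(0 + 0)\{c} + (0\{b,d}\{b,d} + d.a.0 + 0\{b,d}\{b,d} + (0 + 0 + (0 + 0))\{a,c,d}) has moves —d→ u1, —d→ u2
  u1 = a.0 has moves —a→ u3
  u2 = c.(0 + 0)\{c} has moves —c→ u4
  u3 = 0 has moves (no moves)
  u4 = (0 + 0)\{c} has moves (no moves)
LTS(Q): 5 reachable states
  v0 = d.c.(0 + 0)\{c} + (0\{b,d}\{b,d} + d.a.0 + (0 + 0 + (0 + 0))\{a,c,d}) has moves —d→ v1, —d→ v2
  v1 = a.0 has moves —a→ v3
  v2 = c.(0 + 0)\{c} has moves —c→ v4
  v3 = 0 has moves (no moves)
  v4 = (0 + 0)\{c} has moves (no moves)
Bisimilarity quotient blocks:
  B0 = {u0, v0}
  B1 = {u1, v1}
  B2 = {u3, u4, v3, v4}
  B3 = {u2, v2}
u0 ∈ B0, v0 ∈ B0 → same block
Bisimilar ⇒ trace-equivalent.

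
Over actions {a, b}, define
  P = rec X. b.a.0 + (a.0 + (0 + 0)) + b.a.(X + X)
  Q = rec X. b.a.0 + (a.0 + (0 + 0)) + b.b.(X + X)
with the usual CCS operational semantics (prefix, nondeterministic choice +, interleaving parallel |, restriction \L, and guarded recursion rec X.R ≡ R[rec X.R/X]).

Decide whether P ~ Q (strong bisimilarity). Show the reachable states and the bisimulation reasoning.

P's transition system — 5 states:
  p0 = rec X. b.a.0 + (a.0 + (0 + 0)) + b.a.(X + X) has moves —a→ p1, —b→ p2, —b→ p3
  p1 = 0 has moves stopped
  p2 = a.((rec X. b.a.0 + (a.0 + (0 + 0)) + b.a.(X + X)) + (rec X. b.a.0 + (a.0 + (0 + 0)) + b.a.(X + X))) has moves —a→ p4
  p3 = a.0 has moves —a→ p1
  p4 = (rec X. b.a.0 + (a.0 + (0 + 0)) + b.a.(X + X)) + (rec X. b.a.0 + (a.0 + (0 + 0)) + b.a.(X + X)) has moves —a→ p1, —b→ p2, —b→ p3
Q's transition system — 5 states:
  q0 = rec X. b.a.0 + (a.0 + (0 + 0)) + b.b.(X + X) has moves —a→ q1, —b→ q2, —b→ q3
  q1 = 0 has moves stopped
  q2 = a.0 has moves —a→ q1
  q3 = b.((rec X. b.a.0 + (a.0 + (0 + 0)) + b.b.(X + X)) + (rec X. b.a.0 + (a.0 + (0 + 0)) + b.b.(X + X))) has moves —b→ q4
  q4 = (rec X. b.a.0 + (a.0 + (0 + 0)) + b.b.(X + X)) + (rec X. b.a.0 + (a.0 + (0 + 0)) + b.b.(X + X)) has moves —a→ q1, —b→ q2, —b→ q3
Coarsest stable partition (strong bisimilarity classes):
  B0 = {p0, p4}
  B1 = {p1, q1}
  B2 = {p2}
  B3 = {p3, q2}
  B4 = {q0, q4}
  B5 = {q3}
p0 ∈ B0, q0 ∈ B4 → different blocks

not bisimilar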